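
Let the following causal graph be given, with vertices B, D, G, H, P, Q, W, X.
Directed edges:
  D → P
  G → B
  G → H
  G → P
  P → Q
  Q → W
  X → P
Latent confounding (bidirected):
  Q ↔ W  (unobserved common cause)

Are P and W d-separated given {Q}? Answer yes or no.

Bayes-Ball from P | {Q} reaches {B,D,G,H,W,X}.
W ∈ reach(P|{Q}) ⇒ P ⊥̸ W | {Q}.

No — P and W are d-connected given {Q}.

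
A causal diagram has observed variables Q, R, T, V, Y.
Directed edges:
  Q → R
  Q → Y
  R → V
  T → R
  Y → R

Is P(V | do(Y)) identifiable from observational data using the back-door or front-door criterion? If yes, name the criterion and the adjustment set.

desc(Y)\{Y}={R,V}; candidates ⊆ {Q,T}.
size 0: {}; under {} Y still reaches {Q,R,V} ∋ V.
{Q}: Y⊥V given {Q} in G with Y→· removed — back-door holds.
P(V|do(Y)) = Σ_{Q} P(V|Y,Q)·P(Q).

P(V|do(Y)): backdoor, adjust for {Q}.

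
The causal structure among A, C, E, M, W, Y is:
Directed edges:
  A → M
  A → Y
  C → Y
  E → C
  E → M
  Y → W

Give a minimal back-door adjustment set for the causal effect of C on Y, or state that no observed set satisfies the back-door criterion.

desc(C)\{C}={W,Y}; candidates ⊆ {A,E,M}.
∅: C⊥Y given ∅ in G with C→· removed — back-door holds.

C→Y: minimal back-door set ∅.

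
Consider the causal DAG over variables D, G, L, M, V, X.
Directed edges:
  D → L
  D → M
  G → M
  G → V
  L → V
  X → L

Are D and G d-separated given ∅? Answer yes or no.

Bayes-Ball from D | ∅ reaches {L,M,V}.
G ∉ reach(D|∅) ⇒ D ⊥ G | ∅.

Yes — D ⊥ G | ∅.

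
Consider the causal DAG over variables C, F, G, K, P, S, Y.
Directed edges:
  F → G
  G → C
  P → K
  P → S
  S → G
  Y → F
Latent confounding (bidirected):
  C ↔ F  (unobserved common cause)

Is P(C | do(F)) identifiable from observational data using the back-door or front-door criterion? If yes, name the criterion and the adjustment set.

desc(F)\{F}={C,G}; candidates ⊆ {K,P,S,Y}.
F↔C: latent back-door arc(s) into F.
size 0: {}; under {} F still reaches {C,Y} ∋ C.
size 1: {K}, {P}, {S} …(+1); under {K} F still reaches {C,Y} ∋ C.
size 2: {K,P}, {K,S}, {K,Y} …(+3); under {K,P} F still reaches {C,Y} ∋ C.
F↔C cannot be blocked by any observed set — no back-door set.
{G}: (i) intercepts every directed F→C path; (ii) no back-door F→{G}; (iii) {F} blocks every back-door {G}→C. Front-door holds.
P(C|do(F)) = Σ_{G} P(G|F) Σ_{F'} P(C|G,F')P(F').

P(C|do(F)): frontdoor, adjust for {G}.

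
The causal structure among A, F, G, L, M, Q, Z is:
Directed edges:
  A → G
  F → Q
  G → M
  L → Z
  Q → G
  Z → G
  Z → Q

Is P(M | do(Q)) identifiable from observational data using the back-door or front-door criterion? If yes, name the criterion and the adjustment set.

P(M|do(Q)): backdoor, adjust for {Z}.

desc(Q)\{Q}={G,M}; candidates ⊆ {A,F,L,Z}.
size 0: {}; under {} Q still reaches {F,G,L,M,Z} ∋ M.
{Z}: Q⊥M given {Z} in G with Q→· removed — back-door holds.
P(M|do(Q)) = Σ_{Z} P(M|Q,Z)·P(Z).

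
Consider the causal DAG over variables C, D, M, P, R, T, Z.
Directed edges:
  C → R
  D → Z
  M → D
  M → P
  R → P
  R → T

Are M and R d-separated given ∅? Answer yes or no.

Bayes-Ball from M | ∅ reaches {D,P,Z}.
R ∉ reach(M|∅) ⇒ M ⊥ R | ∅.

Yes — M ⊥ R | ∅.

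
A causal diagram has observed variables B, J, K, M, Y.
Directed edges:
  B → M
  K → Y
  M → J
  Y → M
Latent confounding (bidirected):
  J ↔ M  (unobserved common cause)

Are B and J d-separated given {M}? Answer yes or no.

Bayes-Ball from B | {M} reaches {J,K,Y}.
J ∈ reach(B|{M}) ⇒ B ⊥̸ J | {M}.

No — B and J are d-connected given {M}.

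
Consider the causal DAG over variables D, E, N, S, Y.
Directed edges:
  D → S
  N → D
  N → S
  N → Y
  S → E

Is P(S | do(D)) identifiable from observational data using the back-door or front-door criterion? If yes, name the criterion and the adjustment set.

desc(D)\{D}={E,S}; candidates ⊆ {N,Y}.
size 0: {}; under {} D still reaches {E,N,S,Y} ∋ S.
{N}: D⊥S given {N} in G with D→· removed — back-door holds.
P(S|do(D)) = Σ_{N} P(S|D,N)·P(N).

P(S|do(D)): backdoor, adjust for {N}.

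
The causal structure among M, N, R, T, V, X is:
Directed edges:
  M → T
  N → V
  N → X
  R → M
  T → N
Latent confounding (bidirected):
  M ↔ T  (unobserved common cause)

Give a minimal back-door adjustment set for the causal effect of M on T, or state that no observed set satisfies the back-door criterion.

M→T: no observed back-door set.

desc(M)\{M}={N,T,V,X}; candidates ⊆ {R}.
M↔T: latent back-door arc(s) into M.
size 0: {}; under {} M still reaches {N,R,T,V,X} ∋ T.
size 1: {R}; under {R} M still reaches {N,T,V,X} ∋ T.
M↔T cannot be blocked by any observed set — no back-door set.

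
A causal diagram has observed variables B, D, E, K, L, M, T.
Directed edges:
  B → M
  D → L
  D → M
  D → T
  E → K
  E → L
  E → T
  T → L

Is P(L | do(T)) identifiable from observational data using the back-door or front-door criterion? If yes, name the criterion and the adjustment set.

desc(T)\{T}={L}; candidates ⊆ {B,D,E,K,M}.
size 0: {}; under {} T still reaches {D,E,K,L,M} ∋ L.
size 1: {B}, {D}, {E} …(+2); under {B} T still reaches {D,E,K,L,M} ∋ L.
{D,E}: T⊥L given {D,E} in G with T→· removed — back-door holds.
P(L|do(T)) = Σ_{D,E} P(L|T,D,E)·P(D,E).

P(L|do(T)): backdoor, adjust for {D, E}.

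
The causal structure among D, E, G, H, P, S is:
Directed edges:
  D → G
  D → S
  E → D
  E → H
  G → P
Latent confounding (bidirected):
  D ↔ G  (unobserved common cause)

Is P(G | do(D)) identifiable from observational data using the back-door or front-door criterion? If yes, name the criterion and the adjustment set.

P(G|do(D)): not identifiable (no BD/FD set).

desc(D)\{D}={G,P,S}; candidates ⊆ {E,H}.
D↔G: latent back-door arc(s) into D.
size 0: {}; under {} D still reaches {E,G,H,P} ∋ G.
size 1: {E}, {H}; under {E} D still reaches {G,P} ∋ G.
size 2: {E,H}; under {E,H} D still reaches {G,P} ∋ G.
D↔G cannot be blocked by any observed set — no back-door set.
No mediator lies on a directed D→…→G path.
Neither criterion identifies P(G|do(D)) in this graph.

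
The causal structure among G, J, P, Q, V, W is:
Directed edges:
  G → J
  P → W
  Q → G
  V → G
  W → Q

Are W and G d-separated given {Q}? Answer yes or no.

Yes — W ⊥ G | {Q}.

Bayes-Ball from W | {Q} reaches {P}.
G ∉ reach(W|{Q}) ⇒ W ⊥ G | {Q}.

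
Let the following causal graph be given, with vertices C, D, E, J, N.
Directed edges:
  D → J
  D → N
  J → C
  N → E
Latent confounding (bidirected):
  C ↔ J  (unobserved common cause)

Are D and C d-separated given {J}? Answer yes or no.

No — D and C are d-connected given {J}.

Bayes-Ball from D | {J} reaches {C,E,N}.
C ∈ reach(D|{J}) ⇒ D ⊥̸ C | {J}.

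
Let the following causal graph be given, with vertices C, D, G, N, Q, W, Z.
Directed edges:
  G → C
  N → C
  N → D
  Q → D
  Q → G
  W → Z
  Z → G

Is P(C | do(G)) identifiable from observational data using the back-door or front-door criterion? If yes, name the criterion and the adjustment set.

P(C|do(G)): backdoor, adjust for ∅.

desc(G)\{G}={C}; candidates ⊆ {D,N,Q,W,Z}.
∅: G⊥C given ∅ in G with G→· removed — back-door holds.
P(C|do(G)) = P(C|G) — no adjustment needed.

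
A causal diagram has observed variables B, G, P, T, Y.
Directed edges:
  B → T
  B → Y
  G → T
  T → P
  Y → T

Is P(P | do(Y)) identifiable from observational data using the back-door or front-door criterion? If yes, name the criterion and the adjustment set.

P(P|do(Y)): backdoor, adjust for {B}.

desc(Y)\{Y}={P,T}; candidates ⊆ {B,G}.
size 0: {}; under {} Y still reaches {B,P,T} ∋ P.
{B}: Y⊥P given {B} in G with Y→· removed — back-door holds.
P(P|do(Y)) = Σ_{B} P(P|Y,B)·P(B).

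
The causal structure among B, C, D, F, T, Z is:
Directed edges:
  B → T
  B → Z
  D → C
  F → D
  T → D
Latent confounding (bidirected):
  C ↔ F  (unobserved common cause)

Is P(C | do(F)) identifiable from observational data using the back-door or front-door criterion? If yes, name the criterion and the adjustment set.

desc(F)\{F}={C,D}; candidates ⊆ {B,T,Z}.
F↔C: latent back-door arc(s) into F.
size 0: {}; under {} F still reaches {C} ∋ C.
size 1: {B}, {T}, {Z}; under {B} F still reaches {C} ∋ C.
size 2: {B,T}, {B,Z}, {T,Z}; under {B,T} F still reaches {C} ∋ C.
F↔C cannot be blocked by any observed set — no back-door set.
{D}: (i) intercepts every directed F→C path; (ii) no back-door F→{D}; (iii) {F} blocks every back-door {D}→C. Front-door holds.
P(C|do(F)) = Σ_{D} P(D|F) Σ_{F'} P(C|D,F')P(F').

P(C|do(F)): frontdoor, adjust for {D}.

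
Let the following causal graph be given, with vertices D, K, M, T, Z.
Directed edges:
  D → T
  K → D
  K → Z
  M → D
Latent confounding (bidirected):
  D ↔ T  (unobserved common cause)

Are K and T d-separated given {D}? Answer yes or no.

No — K and T are d-connected given {D}.

Bayes-Ball from K | {D} reaches {M,T,Z}.
T ∈ reach(K|{D}) ⇒ K ⊥̸ T | {D}.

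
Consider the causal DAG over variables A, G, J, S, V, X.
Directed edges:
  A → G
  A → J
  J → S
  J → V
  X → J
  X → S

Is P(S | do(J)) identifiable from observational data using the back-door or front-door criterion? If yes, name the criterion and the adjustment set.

desc(J)\{J}={S,V}; candidates ⊆ {A,G,X}.
size 0: {}; under {} J still reaches {A,G,S,X} ∋ S.
{X}: J⊥S given {X} in G with J→· removed — back-door holds.
P(S|do(J)) = Σ_{X} P(S|J,X)·P(X).

P(S|do(J)): backdoor, adjust for {X}.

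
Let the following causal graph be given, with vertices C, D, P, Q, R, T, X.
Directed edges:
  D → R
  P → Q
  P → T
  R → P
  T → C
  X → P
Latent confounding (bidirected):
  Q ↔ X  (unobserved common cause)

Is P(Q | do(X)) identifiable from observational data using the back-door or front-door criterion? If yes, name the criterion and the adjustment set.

P(Q|do(X)): frontdoor, adjust for {P}.

desc(X)\{X}={C,P,Q,T}; candidates ⊆ {D,R}.
X↔Q: latent back-door arc(s) into X.
size 0: {}; under {} X still reaches {Q} ∋ Q.
size 1: {D}, {R}; under {D} X still reaches {Q} ∋ Q.
size 2: {D,R}; under {D,R} X still reaches {Q} ∋ Q.
X↔Q cannot be blocked by any observed set — no back-door set.
{P}: (i) intercepts every directed X→Q path; (ii) no back-door X→{P}; (iii) {X} blocks every back-door {P}→Q. Front-door holds.
P(Q|do(X)) = Σ_{P} P(P|X) Σ_{X'} P(Q|P,X')P(X').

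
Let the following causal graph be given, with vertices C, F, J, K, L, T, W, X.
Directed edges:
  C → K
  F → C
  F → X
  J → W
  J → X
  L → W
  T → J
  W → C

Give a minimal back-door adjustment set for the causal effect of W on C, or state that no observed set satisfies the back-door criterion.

desc(W)\{W}={C,K}; candidates ⊆ {F,J,L,T,X}.
∅: W⊥C given ∅ in G with W→· removed — back-door holds.

W→C: minimal back-door set ∅.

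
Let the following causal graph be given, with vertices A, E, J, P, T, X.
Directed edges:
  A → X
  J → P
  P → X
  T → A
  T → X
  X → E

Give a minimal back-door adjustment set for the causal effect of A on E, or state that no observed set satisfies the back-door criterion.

A→E: minimal back-door set {T}.

desc(A)\{A}={E,X}; candidates ⊆ {J,P,T}.
size 0: {}; under {} A still reaches {E,T,X} ∋ E.
{T}: A⊥E given {T} in G with A→· removed — back-door holds.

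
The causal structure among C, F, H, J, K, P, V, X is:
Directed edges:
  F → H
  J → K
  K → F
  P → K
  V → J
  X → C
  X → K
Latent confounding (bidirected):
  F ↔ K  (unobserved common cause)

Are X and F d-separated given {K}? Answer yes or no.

No — X and F are d-connected given {K}.

Bayes-Ball from X | {K} reaches {C,F,H,J,P,V}.
F ∈ reach(X|{K}) ⇒ X ⊥̸ F | {K}.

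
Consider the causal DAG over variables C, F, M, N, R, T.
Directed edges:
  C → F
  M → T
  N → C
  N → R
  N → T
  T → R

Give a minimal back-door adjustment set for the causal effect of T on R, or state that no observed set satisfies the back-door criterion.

desc(T)\{T}={R}; candidates ⊆ {C,F,M,N}.
size 0: {}; under {} T still reaches {C,F,M,N,R} ∋ R.
{N}: T⊥R given {N} in G with T→· removed — back-door holds.

T→R: minimal back-door set {N}.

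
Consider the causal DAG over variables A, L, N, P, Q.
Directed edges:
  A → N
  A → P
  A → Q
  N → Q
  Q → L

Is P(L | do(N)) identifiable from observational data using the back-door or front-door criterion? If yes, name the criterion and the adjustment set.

desc(N)\{N}={L,Q}; candidates ⊆ {A,P}.
size 0: {}; under {} N still reaches {A,L,P,Q} ∋ L.
{A}: N⊥L given {A} in G with N→· removed — back-door holds.
P(L|do(N)) = Σ_{A} P(L|N,A)·P(A).

P(L|do(N)): backdoor, adjust for {A}.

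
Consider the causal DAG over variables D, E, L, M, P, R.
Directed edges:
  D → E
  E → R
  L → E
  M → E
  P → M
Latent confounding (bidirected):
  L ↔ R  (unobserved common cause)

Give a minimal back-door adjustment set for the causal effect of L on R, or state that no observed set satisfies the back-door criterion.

L→R: no observed back-door set.

desc(L)\{L}={E,R}; candidates ⊆ {D,M,P}.
L↔R: latent back-door arc(s) into L.
size 0: {}; under {} L still reaches {R} ∋ R.
size 1: {D}, {M}, {P}; under {D} L still reaches {R} ∋ R.
size 2: {D,M}, {D,P}, {M,P}; under {D,M} L still reaches {R} ∋ R.
L↔R cannot be blocked by any observed set — no back-door set.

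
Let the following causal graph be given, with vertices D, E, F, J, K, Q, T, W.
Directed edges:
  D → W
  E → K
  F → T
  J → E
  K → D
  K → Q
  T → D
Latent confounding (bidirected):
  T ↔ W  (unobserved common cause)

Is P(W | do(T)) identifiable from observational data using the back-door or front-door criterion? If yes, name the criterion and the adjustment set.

P(W|do(T)): frontdoor, adjust for {D}.

desc(T)\{T}={D,W}; candidates ⊆ {E,F,J,K,Q}.
T↔W: latent back-door arc(s) into T.
size 0: {}; under {} T still reaches {F,W} ∋ W.
size 1: {E}, {F}, {J} …(+2); under {E} T still reaches {F,W} ∋ W.
size 2: {E,F}, {E,J}, {E,K} …(+7); under {E,F} T still reaches {W} ∋ W.
T↔W cannot be blocked by any observed set — no back-door set.
{D}: (i) intercepts every directed T→W path; (ii) no back-door T→{D}; (iii) {T} blocks every back-door {D}→W. Front-door holds.
P(W|do(T)) = Σ_{D} P(D|T) Σ_{T'} P(W|D,T')P(T').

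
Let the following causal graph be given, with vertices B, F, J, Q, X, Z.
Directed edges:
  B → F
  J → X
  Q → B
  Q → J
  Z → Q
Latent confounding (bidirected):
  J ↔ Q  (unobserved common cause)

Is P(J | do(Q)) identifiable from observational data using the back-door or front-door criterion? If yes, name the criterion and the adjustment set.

desc(Q)\{Q}={B,F,J,X}; candidates ⊆ {Z}.
Q↔J: latent back-door arc(s) into Q.
size 0: {}; under {} Q still reaches {J,X,Z} ∋ J.
size 1: {Z}; under {Z} Q still reaches {J,X} ∋ J.
Q↔J cannot be blocked by any observed set — no back-door set.
No mediator lies on a directed Q→…→J path.
Neither criterion identifies P(J|do(Q)) in this graph.

P(J|do(Q)): not identifiable (no BD/FD set).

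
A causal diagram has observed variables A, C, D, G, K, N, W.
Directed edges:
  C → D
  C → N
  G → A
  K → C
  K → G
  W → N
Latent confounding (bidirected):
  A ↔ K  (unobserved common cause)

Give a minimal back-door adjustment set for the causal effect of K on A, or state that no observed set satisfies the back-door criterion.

desc(K)\{K}={A,C,D,G,N}; candidates ⊆ {W}.
K↔A: latent back-door arc(s) into K.
size 0: {}; under {} K still reaches {A} ∋ A.
size 1: {W}; under {W} K still reaches {A} ∋ A.
K↔A cannot be blocked by any observed set — no back-door set.

K→A: no observed back-door set.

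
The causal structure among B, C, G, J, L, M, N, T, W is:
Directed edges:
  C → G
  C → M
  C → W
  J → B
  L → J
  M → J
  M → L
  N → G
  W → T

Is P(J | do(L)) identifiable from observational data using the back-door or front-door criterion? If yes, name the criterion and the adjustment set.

desc(L)\{L}={B,J}; candidates ⊆ {C,G,M,N,T,W}.
size 0: {}; under {} L still reaches {B,C,G,J,M,T,W} ∋ J.
{M}: L⊥J given {M} in G with L→· removed — back-door holds.
P(J|do(L)) = Σ_{M} P(J|L,M)·P(M).

P(J|do(L)): backdoor, adjust for {M}.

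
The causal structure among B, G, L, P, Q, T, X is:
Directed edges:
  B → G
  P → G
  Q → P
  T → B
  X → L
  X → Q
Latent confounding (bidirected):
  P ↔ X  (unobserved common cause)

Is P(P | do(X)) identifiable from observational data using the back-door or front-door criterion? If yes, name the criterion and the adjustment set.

desc(X)\{X}={G,L,P,Q}; candidates ⊆ {B,T}.
X↔P: latent back-door arc(s) into X.
size 0: {}; under {} X still reaches {G,P} ∋ P.
size 1: {B}, {T}; under {B} X still reaches {G,P} ∋ P.
size 2: {B,T}; under {B,T} X still reaches {G,P} ∋ P.
X↔P cannot be blocked by any observed set — no back-door set.
{Q}: (i) intercepts every directed X→P path; (ii) no back-door X→{Q}; (iii) {X} blocks every back-door {Q}→P. Front-door holds.
P(P|do(X)) = Σ_{Q} P(Q|X) Σ_{X'} P(P|Q,X')P(X').

P(P|do(X)): frontdoor, adjust for {Q}.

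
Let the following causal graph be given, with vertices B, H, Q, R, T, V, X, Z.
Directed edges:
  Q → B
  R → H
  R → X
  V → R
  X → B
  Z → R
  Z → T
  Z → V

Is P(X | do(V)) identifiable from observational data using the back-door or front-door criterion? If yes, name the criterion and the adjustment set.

desc(V)\{V}={B,H,R,X}; candidates ⊆ {Q,T,Z}.
size 0: {}; under {} V still reaches {B,H,R,T,X,Z} ∋ X.
{Z}: V⊥X given {Z} in G with V→· removed — back-door holds.
P(X|do(V)) = Σ_{Z} P(X|V,Z)·P(Z).

P(X|do(V)): backdoor, adjust for {Z}.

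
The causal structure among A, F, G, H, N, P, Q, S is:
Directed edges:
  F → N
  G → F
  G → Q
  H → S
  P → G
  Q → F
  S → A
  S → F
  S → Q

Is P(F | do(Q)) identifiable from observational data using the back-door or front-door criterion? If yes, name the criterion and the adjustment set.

P(F|do(Q)): backdoor, adjust for {G, S}.

desc(Q)\{Q}={F,N}; candidates ⊆ {A,G,H,P,S}.
size 0: {}; under {} Q still reaches {A,F,G,H,N,P,S} ∋ F.
size 1: {A}, {G}, {H} …(+2); under {A} Q still reaches {F,G,H,N,P,S} ∋ F.
{G,S}: Q⊥F given {G,S} in G with Q→· removed — back-door holds.
P(F|do(Q)) = Σ_{G,S} P(F|Q,G,S)·P(G,S).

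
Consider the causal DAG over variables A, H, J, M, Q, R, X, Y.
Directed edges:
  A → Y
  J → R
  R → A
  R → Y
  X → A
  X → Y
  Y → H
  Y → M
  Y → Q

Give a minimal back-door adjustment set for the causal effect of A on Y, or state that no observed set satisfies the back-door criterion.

A→Y: minimal back-door set {R, X}.

desc(A)\{A}={H,M,Q,Y}; candidates ⊆ {J,R,X}.
size 0: {}; under {} A still reaches {H,J,M,Q,R,X,Y} ∋ Y.
size 1: {J}, {R}, {X}; under {J} A still reaches {H,M,Q,R,X,Y} ∋ Y.
{R,X}: A⊥Y given {R,X} in G with A→· removed — back-door holds.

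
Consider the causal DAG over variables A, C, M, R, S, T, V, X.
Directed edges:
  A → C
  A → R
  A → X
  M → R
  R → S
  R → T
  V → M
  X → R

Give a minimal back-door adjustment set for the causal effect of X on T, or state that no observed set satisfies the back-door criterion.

desc(X)\{X}={R,S,T}; candidates ⊆ {A,C,M,V}.
size 0: {}; under {} X still reaches {A,C,R,S,T} ∋ T.
{A}: X⊥T given {A} in G with X→· removed — back-door holds.

X→T: minimal back-door set {A}.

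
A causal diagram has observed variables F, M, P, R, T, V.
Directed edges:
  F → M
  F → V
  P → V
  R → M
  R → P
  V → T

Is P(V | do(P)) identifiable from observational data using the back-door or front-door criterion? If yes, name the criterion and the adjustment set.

P(V|do(P)): backdoor, adjust for ∅.

desc(P)\{P}={T,V}; candidates ⊆ {F,M,R}.
∅: P⊥V given ∅ in G with P→· removed — back-door holds.
P(V|do(P)) = P(V|P) — no adjustment needed.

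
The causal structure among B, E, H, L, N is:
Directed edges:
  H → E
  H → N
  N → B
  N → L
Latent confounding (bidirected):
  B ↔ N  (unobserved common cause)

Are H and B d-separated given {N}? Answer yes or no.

No — H and B are d-connected given {N}.

Bayes-Ball from H | {N} reaches {B,E}.
B ∈ reach(H|{N}) ⇒ H ⊥̸ B | {N}.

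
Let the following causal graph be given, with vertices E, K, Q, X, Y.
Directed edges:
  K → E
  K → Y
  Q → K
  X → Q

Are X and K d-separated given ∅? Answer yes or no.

No — X and K are d-connected given ∅.

Bayes-Ball from X | ∅ reaches {E,K,Q,Y}.
K ∈ reach(X|∅) ⇒ X ⊥̸ K | ∅.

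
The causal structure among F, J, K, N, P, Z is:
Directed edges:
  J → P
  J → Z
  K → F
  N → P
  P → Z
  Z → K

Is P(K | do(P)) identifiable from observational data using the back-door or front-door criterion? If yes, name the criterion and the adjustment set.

P(K|do(P)): backdoor, adjust for {J}.

desc(P)\{P}={F,K,Z}; candidates ⊆ {J,N}.
size 0: {}; under {} P still reaches {F,J,K,N,Z} ∋ K.
{J}: P⊥K given {J} in G with P→· removed — back-door holds.
P(K|do(P)) = Σ_{J} P(K|P,J)·P(J).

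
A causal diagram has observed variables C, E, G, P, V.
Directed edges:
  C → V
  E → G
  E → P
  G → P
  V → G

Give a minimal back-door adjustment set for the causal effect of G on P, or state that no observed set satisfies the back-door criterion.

G→P: minimal back-door set {E}.

desc(G)\{G}={P}; candidates ⊆ {C,E,V}.
size 0: {}; under {} G still reaches {C,E,P,V} ∋ P.
{E}: G⊥P given {E} in G with G→· removed — back-door holds.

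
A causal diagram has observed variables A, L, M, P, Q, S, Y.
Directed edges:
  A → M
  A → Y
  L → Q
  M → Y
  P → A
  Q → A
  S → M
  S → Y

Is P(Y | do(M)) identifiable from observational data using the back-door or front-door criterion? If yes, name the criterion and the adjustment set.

desc(M)\{M}={Y}; candidates ⊆ {A,L,P,Q,S}.
size 0: {}; under {} M still reaches {A,L,P,Q,S,Y} ∋ Y.
size 1: {A}, {L}, {P} …(+2); under {A} M still reaches {S,Y} ∋ Y.
{A,S}: M⊥Y given {A,S} in G with M→· removed — back-door holds.
P(Y|do(M)) = Σ_{A,S} P(Y|M,A,S)·P(A,S).

P(Y|do(M)): backdoor, adjust for {A, S}.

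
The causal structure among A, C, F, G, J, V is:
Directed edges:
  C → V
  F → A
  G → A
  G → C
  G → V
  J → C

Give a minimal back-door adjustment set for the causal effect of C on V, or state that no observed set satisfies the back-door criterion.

C→V: minimal back-door set {G}.

desc(C)\{C}={V}; candidates ⊆ {A,F,G,J}.
size 0: {}; under {} C still reaches {A,G,J,V} ∋ V.
{G}: C⊥V given {G} in G with C→· removed — back-door holds.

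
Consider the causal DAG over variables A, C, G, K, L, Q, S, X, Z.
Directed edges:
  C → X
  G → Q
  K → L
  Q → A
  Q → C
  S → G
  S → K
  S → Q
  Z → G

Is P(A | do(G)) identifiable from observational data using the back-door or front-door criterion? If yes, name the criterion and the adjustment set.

P(A|do(G)): backdoor, adjust for {S}.

desc(G)\{G}={A,C,Q,X}; candidates ⊆ {K,L,S,Z}.
size 0: {}; under {} G still reaches {A,C,K,L,Q,S,X,Z} ∋ A.
{S}: G⊥A given {S} in G with G→· removed — back-door holds.
P(A|do(G)) = Σ_{S} P(A|G,S)·P(S).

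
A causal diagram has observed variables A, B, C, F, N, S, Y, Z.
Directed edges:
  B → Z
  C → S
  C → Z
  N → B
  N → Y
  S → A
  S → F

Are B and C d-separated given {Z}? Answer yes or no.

No — B and C are d-connected given {Z}.

Bayes-Ball from B | {Z} reaches {A,C,F,N,S,Y}.
C ∈ reach(B|{Z}) ⇒ B ⊥̸ C | {Z}.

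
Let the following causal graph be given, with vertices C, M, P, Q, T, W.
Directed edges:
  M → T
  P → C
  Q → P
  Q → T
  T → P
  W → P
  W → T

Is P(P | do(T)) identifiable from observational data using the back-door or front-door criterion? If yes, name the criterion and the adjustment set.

desc(T)\{T}={C,P}; candidates ⊆ {M,Q,W}.
size 0: {}; under {} T still reaches {C,M,P,Q,W} ∋ P.
size 1: {M}, {Q}, {W}; under {M} T still reaches {C,P,Q,W} ∋ P.
{Q,W}: T⊥P given {Q,W} in G with T→· removed — back-door holds.
P(P|do(T)) = Σ_{Q,W} P(P|T,Q,W)·P(Q,W).

P(P|do(T)): backdoor, adjust for {Q, W}.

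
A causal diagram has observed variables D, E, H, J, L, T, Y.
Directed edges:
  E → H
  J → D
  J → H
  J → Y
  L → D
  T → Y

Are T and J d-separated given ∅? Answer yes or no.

Bayes-Ball from T | ∅ reaches {Y}.
J ∉ reach(T|∅) ⇒ T ⊥ J | ∅.

Yes — T ⊥ J | ∅.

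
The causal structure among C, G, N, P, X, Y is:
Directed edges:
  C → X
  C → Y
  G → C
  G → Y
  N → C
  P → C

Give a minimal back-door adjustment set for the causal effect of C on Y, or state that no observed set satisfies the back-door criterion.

desc(C)\{C}={X,Y}; candidates ⊆ {G,N,P}.
size 0: {}; under {} C still reaches {G,N,P,Y} ∋ Y.
{G}: C⊥Y given {G} in G with C→· removed — back-door holds.

C→Y: minimal back-door set {G}.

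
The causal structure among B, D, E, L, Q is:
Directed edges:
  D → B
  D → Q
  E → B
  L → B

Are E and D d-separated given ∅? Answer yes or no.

Yes — E ⊥ D | ∅.

Bayes-Ball from E | ∅ reaches {B}.
D ∉ reach(E|∅) ⇒ E ⊥ D | ∅.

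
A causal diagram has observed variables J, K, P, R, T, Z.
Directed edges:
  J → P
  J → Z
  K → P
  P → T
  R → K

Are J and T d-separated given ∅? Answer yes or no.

Bayes-Ball from J | ∅ reaches {P,T,Z}.
T ∈ reach(J|∅) ⇒ J ⊥̸ T | ∅.

No — J and T are d-connected given ∅.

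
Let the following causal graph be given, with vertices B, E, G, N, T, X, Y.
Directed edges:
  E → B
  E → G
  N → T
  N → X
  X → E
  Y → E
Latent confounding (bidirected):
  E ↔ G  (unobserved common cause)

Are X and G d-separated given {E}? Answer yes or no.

Bayes-Ball from X | {E} reaches {G,N,T,Y}.
G ∈ reach(X|{E}) ⇒ X ⊥̸ G | {E}.

No — X and G are d-connected given {E}.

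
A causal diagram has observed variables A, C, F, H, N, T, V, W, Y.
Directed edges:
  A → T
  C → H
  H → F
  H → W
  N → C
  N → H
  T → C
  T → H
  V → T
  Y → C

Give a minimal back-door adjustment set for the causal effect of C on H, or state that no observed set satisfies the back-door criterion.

desc(C)\{C}={F,H,W}; candidates ⊆ {A,N,T,V,Y}.
size 0: {}; under {} C still reaches {A,F,H,N,T,V,W,Y} ∋ H.
size 1: {A}, {N}, {T} …(+2); under {A} C still reaches {F,H,N,T,V,W,Y} ∋ H.
{N,T}: C⊥H given {N,T} in G with C→· removed — back-door holds.

C→H: minimal back-door set {N, T}.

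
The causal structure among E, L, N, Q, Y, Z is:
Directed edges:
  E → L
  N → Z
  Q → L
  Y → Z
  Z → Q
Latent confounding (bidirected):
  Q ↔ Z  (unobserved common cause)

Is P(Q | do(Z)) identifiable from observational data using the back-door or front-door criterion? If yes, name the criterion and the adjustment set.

P(Q|do(Z)): not identifiable (no BD/FD set).

desc(Z)\{Z}={L,Q}; candidates ⊆ {E,N,Y}.
Z↔Q: latent back-door arc(s) into Z.
size 0: {}; under {} Z still reaches {L,N,Q,Y} ∋ Q.
size 1: {E}, {N}, {Y}; under {E} Z still reaches {L,N,Q,Y} ∋ Q.
size 2: {E,N}, {E,Y}, {N,Y}; under {E,N} Z still reaches {L,Q,Y} ∋ Q.
Z↔Q cannot be blocked by any observed set — no back-door set.
No mediator lies on a directed Z→…→Q path.
Neither criterion identifies P(Q|do(Z)) in this graph.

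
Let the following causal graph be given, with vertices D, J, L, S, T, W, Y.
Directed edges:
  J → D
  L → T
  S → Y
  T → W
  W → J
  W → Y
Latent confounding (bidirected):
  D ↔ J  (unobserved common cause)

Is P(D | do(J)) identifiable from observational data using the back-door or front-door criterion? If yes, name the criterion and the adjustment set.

desc(J)\{J}={D}; candidates ⊆ {L,S,T,W,Y}.
J↔D: latent back-door arc(s) into J.
size 0: {}; under {} J still reaches {D,L,T,W,Y} ∋ D.
size 1: {L}, {S}, {T} …(+2); under {L} J still reaches {D,T,W,Y} ∋ D.
size 2: {L,S}, {L,T}, {L,W} …(+7); under {L,S} J still reaches {D,T,W,Y} ∋ D.
J↔D cannot be blocked by any observed set — no back-door set.
No mediator lies on a directed J→…→D path.
Neither criterion identifies P(D|do(J)) in this graph.

P(D|do(J)): not identifiable (no BD/FD set).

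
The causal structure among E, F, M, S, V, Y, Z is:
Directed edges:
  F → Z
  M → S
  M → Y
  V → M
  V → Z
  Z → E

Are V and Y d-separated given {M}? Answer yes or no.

Yes — V ⊥ Y | {M}.

Bayes-Ball from V | {M} reaches {E,Z}.
Y ∉ reach(V|{M}) ⇒ V ⊥ Y | {M}.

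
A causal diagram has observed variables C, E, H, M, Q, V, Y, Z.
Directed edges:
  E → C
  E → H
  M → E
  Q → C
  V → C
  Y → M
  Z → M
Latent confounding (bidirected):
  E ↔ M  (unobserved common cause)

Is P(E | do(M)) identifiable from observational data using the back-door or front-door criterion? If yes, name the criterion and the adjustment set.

desc(M)\{M}={C,E,H}; candidates ⊆ {Q,V,Y,Z}.
M↔E: latent back-door arc(s) into M.
size 0: {}; under {} M still reaches {C,E,H,Y,Z} ∋ E.
size 1: {Q}, {V}, {Y} …(+1); under {Q} M still reaches {C,E,H,Y,Z} ∋ E.
size 2: {Q,V}, {Q,Y}, {Q,Z} …(+3); under {Q,V} M still reaches {C,E,H,Y,Z} ∋ E.
M↔E cannot be blocked by any observed set — no back-door set.
No mediator lies on a directed M→…→E path.
Neither criterion identifies P(E|do(M)) in this graph.

P(E|do(M)): not identifiable (no BD/FD set).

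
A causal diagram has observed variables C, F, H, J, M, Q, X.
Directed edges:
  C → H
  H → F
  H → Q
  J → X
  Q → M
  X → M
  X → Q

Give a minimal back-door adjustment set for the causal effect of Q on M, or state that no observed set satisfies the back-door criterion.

Q→M: minimal back-door set {X}.

desc(Q)\{Q}={M}; candidates ⊆ {C,F,H,J,X}.
size 0: {}; under {} Q still reaches {C,F,H,J,M,X} ∋ M.
{X}: Q⊥M given {X} in G with Q→· removed — back-door holds.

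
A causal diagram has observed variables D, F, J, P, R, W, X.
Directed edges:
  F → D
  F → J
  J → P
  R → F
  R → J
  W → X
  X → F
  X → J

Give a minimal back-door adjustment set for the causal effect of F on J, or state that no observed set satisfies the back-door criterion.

desc(F)\{F}={D,J,P}; candidates ⊆ {R,W,X}.
size 0: {}; under {} F still reaches {J,P,R,W,X} ∋ J.
size 1: {R}, {W}, {X}; under {R} F still reaches {J,P,W,X} ∋ J.
{R,X}: F⊥J given {R,X} in G with F→· removed — back-door holds.

F→J: minimal back-door set {R, X}.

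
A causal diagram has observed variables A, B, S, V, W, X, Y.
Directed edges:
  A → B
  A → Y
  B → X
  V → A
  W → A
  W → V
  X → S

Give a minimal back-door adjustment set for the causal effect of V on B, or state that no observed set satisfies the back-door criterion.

desc(V)\{V}={A,B,S,X,Y}; candidates ⊆ {W}.
size 0: {}; under {} V still reaches {A,B,S,W,X,Y} ∋ B.
{W}: V⊥B given {W} in G with V→· removed — back-door holds.

V→B: minimal back-door set {W}.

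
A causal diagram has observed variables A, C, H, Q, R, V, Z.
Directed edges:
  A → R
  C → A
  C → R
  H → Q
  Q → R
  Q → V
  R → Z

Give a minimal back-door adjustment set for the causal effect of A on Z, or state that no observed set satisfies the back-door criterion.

A→Z: minimal back-door set {C}.

desc(A)\{A}={R,Z}; candidates ⊆ {C,H,Q,V}.
size 0: {}; under {} A still reaches {C,R,Z} ∋ Z.
{C}: A⊥Z given {C} in G with A→· removed — back-door holds.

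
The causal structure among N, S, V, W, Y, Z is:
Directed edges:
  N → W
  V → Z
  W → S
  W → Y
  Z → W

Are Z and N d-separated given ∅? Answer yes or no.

Bayes-Ball from Z | ∅ reaches {S,V,W,Y}.
N ∉ reach(Z|∅) ⇒ Z ⊥ N | ∅.

Yes — Z ⊥ N | ∅.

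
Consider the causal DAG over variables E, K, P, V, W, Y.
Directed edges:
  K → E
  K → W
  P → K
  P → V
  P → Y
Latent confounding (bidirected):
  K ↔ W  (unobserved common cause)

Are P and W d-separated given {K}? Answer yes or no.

No — P and W are d-connected given {K}.

Bayes-Ball from P | {K} reaches {V,W,Y}.
W ∈ reach(P|{K}) ⇒ P ⊥̸ W | {K}.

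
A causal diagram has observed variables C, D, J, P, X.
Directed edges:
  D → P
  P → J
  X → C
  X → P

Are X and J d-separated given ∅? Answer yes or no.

No — X and J are d-connected given ∅.

Bayes-Ball from X | ∅ reaches {C,J,P}.
J ∈ reach(X|∅) ⇒ X ⊥̸ J | ∅.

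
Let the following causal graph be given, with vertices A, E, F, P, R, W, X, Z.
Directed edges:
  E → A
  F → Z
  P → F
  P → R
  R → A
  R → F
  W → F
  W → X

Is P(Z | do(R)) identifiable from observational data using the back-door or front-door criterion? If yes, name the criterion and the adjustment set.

P(Z|do(R)): backdoor, adjust for {P}.

desc(R)\{R}={A,F,Z}; candidates ⊆ {E,P,W,X}.
size 0: {}; under {} R still reaches {F,P,Z} ∋ Z.
{P}: R⊥Z given {P} in G with R→· removed — back-door holds.
P(Z|do(R)) = Σ_{P} P(Z|R,P)·P(P).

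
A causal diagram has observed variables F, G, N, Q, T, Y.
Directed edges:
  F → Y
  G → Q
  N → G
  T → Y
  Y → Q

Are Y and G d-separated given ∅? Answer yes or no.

Bayes-Ball from Y | ∅ reaches {F,Q,T}.
G ∉ reach(Y|∅) ⇒ Y ⊥ G | ∅.

Yes — Y ⊥ G | ∅.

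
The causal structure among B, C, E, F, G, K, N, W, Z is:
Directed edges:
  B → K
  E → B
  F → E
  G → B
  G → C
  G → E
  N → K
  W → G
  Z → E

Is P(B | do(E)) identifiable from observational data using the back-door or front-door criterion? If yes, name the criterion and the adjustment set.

P(B|do(E)): backdoor, adjust for {G}.

desc(E)\{E}={B,K}; candidates ⊆ {C,F,G,N,W,Z}.
size 0: {}; under {} E still reaches {B,C,F,G,K,W,Z} ∋ B.
{G}: E⊥B given {G} in G with E→· removed — back-door holds.
P(B|do(E)) = Σ_{G} P(B|E,G)·P(G).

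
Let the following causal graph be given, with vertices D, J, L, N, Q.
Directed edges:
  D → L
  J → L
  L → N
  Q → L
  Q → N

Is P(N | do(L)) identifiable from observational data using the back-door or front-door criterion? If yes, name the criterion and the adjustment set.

desc(L)\{L}={N}; candidates ⊆ {D,J,Q}.
size 0: {}; under {} L still reaches {D,J,N,Q} ∋ N.
{Q}: L⊥N given {Q} in G with L→· removed — back-door holds.
P(N|do(L)) = Σ_{Q} P(N|L,Q)·P(Q).

P(N|do(L)): backdoor, adjust for {Q}.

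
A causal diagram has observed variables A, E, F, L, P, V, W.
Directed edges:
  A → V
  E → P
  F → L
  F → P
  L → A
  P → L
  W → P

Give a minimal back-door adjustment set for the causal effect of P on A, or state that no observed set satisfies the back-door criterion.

desc(P)\{P}={A,L,V}; candidates ⊆ {E,F,W}.
size 0: {}; under {} P still reaches {A,E,F,L,V,W} ∋ A.
{F}: P⊥A given {F} in G with P→· removed — back-door holds.

P→A: minimal back-door set {F}.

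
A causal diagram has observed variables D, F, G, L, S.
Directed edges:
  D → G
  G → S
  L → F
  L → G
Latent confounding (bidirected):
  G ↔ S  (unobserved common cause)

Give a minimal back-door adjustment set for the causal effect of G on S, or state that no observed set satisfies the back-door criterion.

G→S: no observed back-door set.

desc(G)\{G}={S}; candidates ⊆ {D,F,L}.
G↔S: latent back-door arc(s) into G.
size 0: {}; under {} G still reaches {D,F,L,S} ∋ S.
size 1: {D}, {F}, {L}; under {D} G still reaches {F,L,S} ∋ S.
size 2: {D,F}, {D,L}, {F,L}; under {D,F} G still reaches {L,S} ∋ S.
G↔S cannot be blocked by any observed set — no back-door set.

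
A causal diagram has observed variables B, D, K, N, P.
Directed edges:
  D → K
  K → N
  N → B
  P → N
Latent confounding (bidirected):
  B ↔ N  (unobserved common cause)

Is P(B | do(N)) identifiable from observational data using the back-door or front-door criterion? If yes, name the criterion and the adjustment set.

desc(N)\{N}={B}; candidates ⊆ {D,K,P}.
N↔B: latent back-door arc(s) into N.
size 0: {}; under {} N still reaches {B,D,K,P} ∋ B.
size 1: {D}, {K}, {P}; under {D} N still reaches {B,K,P} ∋ B.
size 2: {D,K}, {D,P}, {K,P}; under {D,K} N still reaches {B,P} ∋ B.
N↔B cannot be blocked by any observed set — no back-door set.
No mediator lies on a directed N→…→B path.
Neither criterion identifies P(B|do(N)) in this graph.

P(B|do(N)): not identifiable (no BD/FD set).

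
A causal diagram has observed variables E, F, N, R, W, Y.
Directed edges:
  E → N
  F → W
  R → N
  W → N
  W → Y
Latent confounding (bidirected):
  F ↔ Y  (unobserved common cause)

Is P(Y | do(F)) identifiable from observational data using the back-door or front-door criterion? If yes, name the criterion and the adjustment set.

desc(F)\{F}={N,W,Y}; candidates ⊆ {E,R}.
F↔Y: latent back-door arc(s) into F.
size 0: {}; under {} F still reaches {Y} ∋ Y.
size 1: {E}, {R}; under {E} F still reaches {Y} ∋ Y.
size 2: {E,R}; under {E,R} F still reaches {Y} ∋ Y.
F↔Y cannot be blocked by any observed set — no back-door set.
{W}: (i) intercepts every directed F→Y path; (ii) no back-door F→{W}; (iii) {F} blocks every back-door {W}→Y. Front-door holds.
P(Y|do(F)) = Σ_{W} P(W|F) Σ_{F'} P(Y|W,F')P(F').

P(Y|do(F)): frontdoor, adjust for {W}.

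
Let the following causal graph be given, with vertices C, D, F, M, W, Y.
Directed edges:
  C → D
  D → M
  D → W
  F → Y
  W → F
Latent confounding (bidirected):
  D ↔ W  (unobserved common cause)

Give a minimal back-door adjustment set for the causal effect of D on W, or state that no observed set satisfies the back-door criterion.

desc(D)\{D}={F,M,W,Y}; candidates ⊆ {C}.
D↔W: latent back-door arc(s) into D.
size 0: {}; under {} D still reaches {C,F,W,Y} ∋ W.
size 1: {C}; under {C} D still reaches {F,W,Y} ∋ W.
D↔W cannot be blocked by any observed set — no back-door set.

D→W: no observed back-door set.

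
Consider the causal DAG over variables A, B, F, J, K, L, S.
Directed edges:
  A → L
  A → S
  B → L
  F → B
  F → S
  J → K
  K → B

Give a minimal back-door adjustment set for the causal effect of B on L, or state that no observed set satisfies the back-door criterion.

B→L: minimal back-door set ∅.

desc(B)\{B}={L}; candidates ⊆ {A,F,J,K,S}.
∅: B⊥L given ∅ in G with B→· removed — back-door holds.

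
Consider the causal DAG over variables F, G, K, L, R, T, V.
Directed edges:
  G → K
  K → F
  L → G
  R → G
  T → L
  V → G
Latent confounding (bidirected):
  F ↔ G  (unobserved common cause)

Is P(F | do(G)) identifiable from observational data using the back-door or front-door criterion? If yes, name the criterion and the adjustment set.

P(F|do(G)): frontdoor, adjust for {K}.

desc(G)\{G}={F,K}; candidates ⊆ {L,R,T,V}.
G↔F: latent back-door arc(s) into G.
size 0: {}; under {} G still reaches {F,L,R,T,V} ∋ F.
size 1: {L}, {R}, {T} …(+1); under {L} G still reaches {F,R,V} ∋ F.
size 2: {L,R}, {L,T}, {L,V} …(+3); under {L,R} G still reaches {F,V} ∋ F.
G↔F cannot be blocked by any observed set — no back-door set.
{K}: (i) intercepts every directed G→F path; (ii) no back-door G→{K}; (iii) {G} blocks every back-door {K}→F. Front-door holds.
P(F|do(G)) = Σ_{K} P(K|G) Σ_{G'} P(F|K,G')P(G').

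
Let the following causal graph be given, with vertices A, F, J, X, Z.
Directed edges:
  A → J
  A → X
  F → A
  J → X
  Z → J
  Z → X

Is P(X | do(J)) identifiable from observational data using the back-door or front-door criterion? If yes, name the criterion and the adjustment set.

P(X|do(J)): backdoor, adjust for {A, Z}.

desc(J)\{J}={X}; candidates ⊆ {A,F,Z}.
size 0: {}; under {} J still reaches {A,F,X,Z} ∋ X.
size 1: {A}, {F}, {Z}; under {A} J still reaches {X,Z} ∋ X.
{A,Z}: J⊥X given {A,Z} in G with J→· removed — back-door holds.
P(X|do(J)) = Σ_{A,Z} P(X|J,A,Z)·P(A,Z).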